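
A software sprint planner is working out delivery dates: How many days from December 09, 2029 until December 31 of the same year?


Start: December 09, 2029
End: December 31, 2029
Days left in December: 22
Total: 22 days

22


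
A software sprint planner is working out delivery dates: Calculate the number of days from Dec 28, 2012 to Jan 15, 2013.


Start date: 2012-12-28
End date: 2013-01-15
Dec 2012: +4 days
Jan 2013: +14 days
Total: 18 days

18


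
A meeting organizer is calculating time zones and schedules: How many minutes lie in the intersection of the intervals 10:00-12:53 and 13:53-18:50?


Interval A: [600, 773] minutes from midnight
Interval B: [833, 1130] minutes from midnight
Overlap start = max(600, 833) = 833
Overlap end = min(773, 1130) = 773
End <= start, so the intervals do not overlap: 0 minutes

0


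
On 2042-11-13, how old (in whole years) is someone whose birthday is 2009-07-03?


Birth: 2009-07-03
Reference: 2042-11-13
Year difference: 2042 - 2009 = 33
Has birthday (07-03) occurred by 11-13? Yes
Age in full years: 33

33


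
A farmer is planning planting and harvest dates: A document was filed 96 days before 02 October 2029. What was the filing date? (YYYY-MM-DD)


Start: 2029-10-02
Subtracting 96 days
Days already passed in October: 2
After going back through October: 94 more days to subtract
September 2029: 30 days, 64 remaining
August 2029: 31 days, 33 remaining
July 2029: 31 days, 2 remaining
June 2029 has 30 days, need 2
Result: 2029-06-28

2029-06-28


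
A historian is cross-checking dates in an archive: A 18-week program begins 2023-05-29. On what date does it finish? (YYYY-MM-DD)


Start: 2023-05-29
Weeks to add: 18
Convert to days: 18 x 7 = 126 days
Add 126 days to 2023-05-29
Result: 2023-10-02

2023-10-02


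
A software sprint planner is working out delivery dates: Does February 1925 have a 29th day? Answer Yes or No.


Year: 1925
Divisible by 4? 1925 / 4 = 481.25 -> No
Not divisible by 4, so NOT a leap year

No


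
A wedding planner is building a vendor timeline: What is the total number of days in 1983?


Year: 1983
Check leap year rules:
Divisible by 4? No
1983 is not a leap year
Days: 365

365


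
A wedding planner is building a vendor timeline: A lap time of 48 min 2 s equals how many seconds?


Minutes: 48
Seconds: 2
Convert minutes to seconds: 48 x 60 = 2880
Add remaining seconds: 2880 + 2 = 2882

2882


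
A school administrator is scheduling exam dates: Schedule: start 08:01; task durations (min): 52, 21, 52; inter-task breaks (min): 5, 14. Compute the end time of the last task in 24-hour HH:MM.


Start: 08:01 = 481 min from midnight
  after task 1 (52 min): 08:53
  after break (5 min): 08:58
  after task 2 (21 min): 09:19
  after break (14 min): 09:33
  after task 3 (52 min): 10:25
Total elapsed: 144 minutes
End time: 10:25

10:25


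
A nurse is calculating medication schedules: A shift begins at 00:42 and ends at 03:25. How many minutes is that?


Start time: 00:42 = 42 minutes from midnight
End time: 03:25 = 205 minutes from midnight
Difference: 205 - 42 = 163 minutes
That is 2 hours and 43 minutes

163


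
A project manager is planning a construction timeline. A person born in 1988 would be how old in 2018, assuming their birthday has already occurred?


Birth year: 1988
Current year: 2018
Age = current year - birth year
Age = 2018 - 1988 = 30

30


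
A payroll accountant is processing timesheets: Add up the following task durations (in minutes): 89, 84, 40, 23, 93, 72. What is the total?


Durations: 89, 84, 40, 23, 93, 72
Running sum: 89
+ 84 = 173
+ 40 = 213
+ 23 = 236
+ 93 = 329
+ 72 = 401
Total duration: 401 minutes
That is 6 hours and 41 minutes

401


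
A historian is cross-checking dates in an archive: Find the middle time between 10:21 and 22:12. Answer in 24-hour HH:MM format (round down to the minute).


Start time: 10:21 = 621 minutes from midnight
End time: 22:12 = 1332 minutes from midnight
Sum: 621 + 1332 = 1953
Midpoint: 1953 / 2 = 976 minutes
Convert: 976 / 60 = 16 hours, 16 minutes
Result: 16:16

16:16


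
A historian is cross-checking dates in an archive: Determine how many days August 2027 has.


Month: August
Year: 2027
August is a 31-day month
Total: 31 days

31


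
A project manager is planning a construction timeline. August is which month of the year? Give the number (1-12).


Calendar month order:
7. July
8. August <--
9. September
August is month number 8

8


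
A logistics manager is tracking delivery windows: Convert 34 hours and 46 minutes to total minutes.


Hours: 34
Minutes: 46
Convert hours to minutes: 34 x 60 = 2040
Add remaining minutes: 2040 + 46 = 2086

2086


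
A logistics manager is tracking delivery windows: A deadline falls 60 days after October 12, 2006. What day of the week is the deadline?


Start: 2006-10-12 (Thursday)
Step 1 - find target date: add 60 days
  2006-10-12 + 60 days = 2006-12-11
Step 2 - day of week:
  60 mod 7 = 4
  Thursday + 4 days -> Monday
Result: Monday (2006-12-11)

Monday


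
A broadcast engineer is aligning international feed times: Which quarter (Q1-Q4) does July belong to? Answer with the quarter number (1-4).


Month: July (month 7)
Q1: January-March (months 1-3)
Q2: April-June (months 4-6)
Q3: July-September (months 7-9)
Q4: October-December (months 10-12)
Month 7 falls in Q3

3


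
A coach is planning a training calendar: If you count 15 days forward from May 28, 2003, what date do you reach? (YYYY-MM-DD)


Start: 2003-05-28
Adding 15 days
Days remaining in May: 3
After May: 12 days still to add
June 2003 has 30 days, need 12
Result: 2003-06-12

2003-06-12


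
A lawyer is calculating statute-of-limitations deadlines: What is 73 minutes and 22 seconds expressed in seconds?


Minutes: 73
Extra seconds: 22
Seconds per minute: 60
Minutes to seconds: 73 x 60 = 4380
Total: 4380 + 22 = 4402

4402


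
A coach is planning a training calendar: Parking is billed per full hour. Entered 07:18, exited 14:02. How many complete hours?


Start: 07:18
End: 14:02
Hour difference: 14 - 7 = 7 hours
Minute difference: 2 - 18 = -16 minutes
Total minutes: 404
Complete hours: 404 / 60 = 6 (remainder 44)

6


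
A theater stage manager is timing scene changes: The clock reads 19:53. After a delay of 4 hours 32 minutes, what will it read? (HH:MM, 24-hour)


Start time: 19:53
Adding: 4 hours 32 minutes
Minutes: 53 + 32 = 85
Minute overflow: 85 >= 60, so carry 1 hour, minutes = 25
Hours: 19 + 4 + 1 = 24
Hour wraparound: 24 mod 24 = 0
Result: 00:25

00:25


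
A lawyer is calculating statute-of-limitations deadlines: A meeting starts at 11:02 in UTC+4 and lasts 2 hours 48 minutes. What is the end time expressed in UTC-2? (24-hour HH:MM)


Start: 11:02 in UTC+4
Step 1 - add duration:
  minutes: 2 + 48 = 50
  hours: 11 + 2 + 0 = 13
  end in UTC+4: 13:50
Step 2 - convert UTC+4 -> UTC-2:
  offset difference: -2 - (4) = -6 hours
  13 + (-6) = 7 -> mod 24 = 7
Result: 07:50 in UTC-2

07:50


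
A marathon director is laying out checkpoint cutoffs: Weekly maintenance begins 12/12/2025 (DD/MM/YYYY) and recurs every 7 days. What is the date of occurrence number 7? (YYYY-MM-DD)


First occurrence: 2025-12-12 (occurrence 1)
Each occurrence is 7 days after the previous.
Occurrence 7 is 6 weeks after the first.
6 weeks = 42 days
2025-12-12 + 42 days = 2026-01-23

2026-01-23


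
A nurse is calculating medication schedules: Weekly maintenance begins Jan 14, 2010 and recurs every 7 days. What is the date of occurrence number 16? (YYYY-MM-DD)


First occurrence: 2010-01-14 (occurrence 1)
Each occurrence is 7 days after the previous.
Occurrence 16 is 15 weeks after the first.
15 weeks = 105 days
2010-01-14 + 105 days = 2010-04-29

2010-04-29


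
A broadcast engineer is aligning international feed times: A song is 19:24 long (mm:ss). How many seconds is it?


Minutes: 19
Extra seconds: 24
Seconds per minute: 60
Minutes to seconds: 19 x 60 = 1140
Total: 1140 + 24 = 1164

1164


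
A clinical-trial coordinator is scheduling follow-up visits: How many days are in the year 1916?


Year: 1916
Check leap year rules:
Divisible by 4? Yes
Divisible by 100? No
1916 is a leap year
Days: 366

366


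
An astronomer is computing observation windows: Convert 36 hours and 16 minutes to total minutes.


Hours: 36
Extra minutes: 16
Minutes per hour: 60
Hours to minutes: 36 x 60 = 2160
Total: 2160 + 16 = 2176

2176


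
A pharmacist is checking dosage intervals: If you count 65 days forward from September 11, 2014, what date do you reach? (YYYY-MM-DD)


Start: 2014-09-11
Adding 65 days
Days remaining in September: 19
After September: 46 days still to add
October 2014: 31 days, 15 remaining
November 2014 has 30 days, need 15
Result: 2014-11-15

2014-11-15


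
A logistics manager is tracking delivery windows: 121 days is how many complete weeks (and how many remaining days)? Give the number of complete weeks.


Total days: 121
Days per week: 7
Division: 121 / 7 = 17 remainder 2
Complete weeks: 17
Remaining days: 2

17


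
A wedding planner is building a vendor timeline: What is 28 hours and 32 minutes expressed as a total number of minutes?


Hours: 28
Minutes: 32
Convert hours to minutes: 28 x 60 = 1680
Add remaining minutes: 1680 + 32 = 1712

1712


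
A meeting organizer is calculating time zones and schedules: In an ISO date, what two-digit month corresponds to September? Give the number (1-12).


Calendar month order:
8. August
9. September <--
10. October
September is month number 9

9


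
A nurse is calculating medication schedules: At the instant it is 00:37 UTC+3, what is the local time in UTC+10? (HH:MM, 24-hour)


Local time: 00:37 at UTC+3 (offset 3h)
Target zone: UTC+10 (offset 10h)
Difference: 10 - (3) = 7 hours
Calculation: 0 + (7) = 7
Result: 07:37

07:37


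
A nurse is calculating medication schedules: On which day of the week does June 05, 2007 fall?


Date: 2007-06-05
January 1, 2007 is a Monday
Day of year: 156
Offset from Jan 1: 155 days
155 mod 7 = 1
Result: Tuesday

Tuesday


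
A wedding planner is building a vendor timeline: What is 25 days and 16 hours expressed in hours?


Days: 25
Extra hours: 16
Hours per day: 24
Days to hours: 25 x 24 = 600
Total: 600 + 16 = 616

616


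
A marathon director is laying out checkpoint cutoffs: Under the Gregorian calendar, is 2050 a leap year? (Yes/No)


Year: 2050
Divisible by 4? 2050 / 4 = 512.5 -> No
Not divisible by 4, so NOT a leap year

No


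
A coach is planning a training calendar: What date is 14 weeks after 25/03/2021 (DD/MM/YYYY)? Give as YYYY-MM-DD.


Start: 2021-03-25
Weeks to add: 14
Convert to days: 14 x 7 = 98 days
Add 98 days to 2021-03-25
Result: 2021-07-01

2021-07-01


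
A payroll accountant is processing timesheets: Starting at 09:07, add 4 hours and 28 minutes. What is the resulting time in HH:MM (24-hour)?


Start time: 09:07
Adding: 4 hours 28 minutes
Minutes: 7 + 28 = 35
Hours: 9 + 4 + 0 = 13
Result: 13:35

13:35


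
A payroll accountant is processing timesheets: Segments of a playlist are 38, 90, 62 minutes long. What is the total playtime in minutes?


Durations: 38, 90, 62
Running sum: 38
+ 90 = 128
+ 62 = 190
Total duration: 190 minutes
That is 3 hours and 10 minutes

190


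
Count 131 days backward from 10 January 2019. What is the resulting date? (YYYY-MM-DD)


Start: 2019-01-10
Subtracting 131 days
Days already passed in January: 10
After going back through January: 121 more days to subtract
December 2018: 31 days, 90 remaining
November 2018: 30 days, 60 remaining
October 2018: 31 days, 29 remaining
September 2018 has 30 days, need 29
Result: 2018-09-01

2018-09-01


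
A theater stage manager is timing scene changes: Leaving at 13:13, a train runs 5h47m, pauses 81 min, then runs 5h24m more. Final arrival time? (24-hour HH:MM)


Depart: 13:13
Leg 1: +347 min -> 19:00
Layover: +81 min -> 20:21
Leg 2: +324 min -> 01:45
Total travel: 752 minutes = 12h 32m
Arrival: 01:45

01:45


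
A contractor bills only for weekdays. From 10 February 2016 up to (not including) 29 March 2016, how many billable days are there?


Start: 2016-02-10 (Wednesday)
End (exclusive): 2016-03-29 (Tuesday)
Total calendar days: 48
Full weeks: 48 // 7 = 6 -> 30 weekdays
Remaining 6 days starting on Wednesday:
  Wed(w), Thu(w), Fri(w), Sat(-), Sun(-), Mon(w) -> 4 weekdays
Total business days: 30 + 4 = 34

34


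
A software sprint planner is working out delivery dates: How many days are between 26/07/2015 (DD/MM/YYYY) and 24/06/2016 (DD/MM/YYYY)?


Start date: 2015-07-26
End date: 2016-06-24
Jul 2015: +6 days
Aug 2015: +31 days
Sep 2015: +30 days
... (9 more months)
Total: 334 days

334


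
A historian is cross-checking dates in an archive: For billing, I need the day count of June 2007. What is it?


Month: June
Year: 2007
June is a 30-day month
Total: 30 days

30


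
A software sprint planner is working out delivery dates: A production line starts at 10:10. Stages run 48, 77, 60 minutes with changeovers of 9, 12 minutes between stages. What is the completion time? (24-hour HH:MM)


Start: 10:10 = 610 min from midnight
  after task 1 (48 min): 10:58
  after break (9 min): 11:07
  after task 2 (77 min): 12:24
  after break (12 min): 12:36
  after task 3 (60 min): 13:36
Total elapsed: 206 minutes
End time: 13:36

13:36


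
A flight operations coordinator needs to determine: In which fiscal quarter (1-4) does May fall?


Month: May (month 5)
Q1: January-March (months 1-3)
Q2: April-June (months 4-6)
Q3: July-September (months 7-9)
Q4: October-December (months 10-12)
Month 5 falls in Q2

2


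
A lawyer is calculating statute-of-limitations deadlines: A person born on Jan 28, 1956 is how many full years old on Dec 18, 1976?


Birth: 1956-01-28
Reference: 1976-12-18
Year difference: 1976 - 1956 = 20
Has birthday (01-28) occurred by 12-18? Yes
Age in full years: 20

20


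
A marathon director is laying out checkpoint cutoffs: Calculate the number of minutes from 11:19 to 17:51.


Start time: 11:19 = 679 minutes from midnight
End time: 17:51 = 1071 minutes from midnight
Difference: 1071 - 679 = 392 minutes
That is 6 hours and 32 minutes

392


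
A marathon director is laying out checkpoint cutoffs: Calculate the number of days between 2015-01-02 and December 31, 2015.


Start: January 02, 2015
End: December 31, 2015
Days left in January: 29
February: 28
March: 31
April: 30
May: 31
... plus remaining months
Sum of remaining months: 334
Total: 29 + 334 = 363

363


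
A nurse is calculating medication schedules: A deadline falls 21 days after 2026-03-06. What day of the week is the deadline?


Start: 2026-03-06 (Friday)
Step 1 - find target date: add 21 days
  2026-03-06 + 21 days = 2026-03-27
Step 2 - day of week:
  21 mod 7 = 0
  Friday + 0 days -> Friday
Result: Friday (2026-03-27)

Friday


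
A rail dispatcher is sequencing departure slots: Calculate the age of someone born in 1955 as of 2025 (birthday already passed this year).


Birth year: 1955
Current year: 2025
Age = current year - birth year
Age = 2025 - 1955 = 70

70


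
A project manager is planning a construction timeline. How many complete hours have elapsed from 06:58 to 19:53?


Start: 06:58
End: 19:53
Hour difference: 19 - 6 = 13 hours
Minute difference: 53 - 58 = -5 minutes
Total minutes: 775
Complete hours: 775 / 60 = 12 (remainder 55)

12


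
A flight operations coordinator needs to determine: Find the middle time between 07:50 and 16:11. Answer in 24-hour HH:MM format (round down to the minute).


Start time: 07:50 = 470 minutes from midnight
End time: 16:11 = 971 minutes from midnight
Sum: 470 + 971 = 1441
Midpoint: 1441 / 2 = 720 minutes
Convert: 720 / 60 = 12 hours, 0 minutes
Result: 12:00

12:00


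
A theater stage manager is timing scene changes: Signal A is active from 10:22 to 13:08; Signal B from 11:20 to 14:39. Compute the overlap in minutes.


Interval A: [622, 788] minutes from midnight
Interval B: [680, 879] minutes from midnight
Overlap start = max(622, 680) = 680
Overlap end = min(788, 879) = 788
Overlap = 788 - 680 = 108 minutes

108


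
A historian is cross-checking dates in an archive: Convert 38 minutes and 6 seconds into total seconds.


Minutes: 38
Seconds: 6
Convert minutes to seconds: 38 x 60 = 2280
Add remaining seconds: 2280 + 6 = 2286

2286


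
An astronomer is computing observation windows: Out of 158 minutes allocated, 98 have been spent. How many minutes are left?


Total budget: 158 minutes
Time used: 98 minutes
Remaining: 158 - 98 = 60 minutes
Percent used: 62.0%
Percent remaining: 38.0%

60


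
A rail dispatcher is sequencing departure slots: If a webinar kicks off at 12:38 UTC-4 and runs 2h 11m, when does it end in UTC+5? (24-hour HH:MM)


Start: 12:38 in UTC-4
Step 1 - add duration:
  minutes: 38 + 11 = 49
  hours: 12 + 2 + 0 = 14
  end in UTC-4: 14:49
Step 2 - convert UTC-4 -> UTC+5:
  offset difference: 5 - (-4) = 9 hours
  14 + (9) = 23 -> mod 24 = 23
Result: 23:49 in UTC+5

23:49


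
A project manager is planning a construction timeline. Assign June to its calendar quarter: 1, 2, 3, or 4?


Month: June (month 6)
Q1: January-March (months 1-3)
Q2: April-June (months 4-6)
Q3: July-September (months 7-9)
Q4: October-December (months 10-12)
Month 6 falls in Q2

2


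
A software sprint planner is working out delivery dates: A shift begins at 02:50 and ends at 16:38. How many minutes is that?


Start time: 02:50 = 170 minutes from midnight
End time: 16:38 = 998 minutes from midnight
Difference: 998 - 170 = 828 minutes
That is 13 hours and 48 minutes

828


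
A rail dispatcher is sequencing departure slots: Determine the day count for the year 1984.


Year: 1984
Check leap year rules:
Divisible by 4? Yes
Divisible by 100? No
1984 is a leap year
Days: 366

366


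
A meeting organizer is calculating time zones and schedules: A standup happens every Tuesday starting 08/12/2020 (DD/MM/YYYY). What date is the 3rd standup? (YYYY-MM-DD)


First occurrence: 2020-12-08 (occurrence 1)
Each occurrence is 7 days after the previous.
Occurrence 3 is 2 weeks after the first.
2 weeks = 14 days
2020-12-08 + 14 days = 2020-12-22

2020-12-22


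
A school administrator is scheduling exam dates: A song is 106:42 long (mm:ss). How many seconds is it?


Minutes: 106
Extra seconds: 42
Seconds per minute: 60
Minutes to seconds: 106 x 60 = 6360
Total: 6360 + 42 = 6402

6402


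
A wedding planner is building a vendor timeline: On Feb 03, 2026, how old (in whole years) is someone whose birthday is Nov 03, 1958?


Birth: 1958-11-03
Reference: 2026-02-03
Year difference: 2026 - 1958 = 68
Has birthday (11-03) occurred by 02-03? No
Birthday not yet reached this year -> subtract 1
Age in full years: 67

67


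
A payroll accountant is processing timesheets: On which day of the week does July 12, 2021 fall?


Date: 2021-07-12
January 1, 2021 is a Friday
Day of year: 193
Offset from Jan 1: 192 days
192 mod 7 = 3
Result: Monday

Monday


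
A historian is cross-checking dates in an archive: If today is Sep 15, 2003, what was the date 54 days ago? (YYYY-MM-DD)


Start: 2003-09-15
Subtracting 54 days
Days already passed in September: 15
After going back through September: 39 more days to subtract
August 2003: 31 days, 8 remaining
July 2003 has 31 days, need 8
Result: 2003-07-23

2003-07-23


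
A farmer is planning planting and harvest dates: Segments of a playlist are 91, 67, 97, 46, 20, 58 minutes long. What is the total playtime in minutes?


Durations: 91, 67, 97, 46, 20, 58
Running sum: 91
+ 67 = 158
+ 97 = 255
+ 46 = 301
+ 20 = 321
+ 58 = 379
Total duration: 379 minutes
That is 6 hours and 19 minutes

379


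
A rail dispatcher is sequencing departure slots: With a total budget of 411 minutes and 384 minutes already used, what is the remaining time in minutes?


Total budget: 411 minutes
Time used: 384 minutes
Remaining: 411 - 384 = 27 minutes
Percent used: 93.4%
Percent remaining: 6.6%

27


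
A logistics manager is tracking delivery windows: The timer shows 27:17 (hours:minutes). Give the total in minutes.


Hours: 27
Minutes: 17
Convert hours to minutes: 27 x 60 = 1620
Add remaining minutes: 1620 + 17 = 1637

1637


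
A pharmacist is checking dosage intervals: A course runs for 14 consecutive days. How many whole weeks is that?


Total days: 14
Days per week: 7
Division: 14 / 7 = 2 remainder 0
Complete weeks: 2
Remaining days: 0

2


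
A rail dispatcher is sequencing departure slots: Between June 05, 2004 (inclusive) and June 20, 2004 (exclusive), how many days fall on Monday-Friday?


Start: 2004-06-05 (Saturday)
End (exclusive): 2004-06-20 (Sunday)
Total calendar days: 15
Full weeks: 15 // 7 = 2 -> 10 weekdays
Remaining 1 days starting on Saturday:
  Sat(-) -> 0 weekdays
Total business days: 10 + 0 = 10

10


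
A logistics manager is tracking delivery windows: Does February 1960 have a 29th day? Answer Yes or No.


Year: 1960
Divisible by 4? 1960 / 4 = 490.0 -> Yes
Divisible by 100? 1960 / 100 = 19.6 -> No
Divisible by 4 but not 100, so it IS a leap year

Yes


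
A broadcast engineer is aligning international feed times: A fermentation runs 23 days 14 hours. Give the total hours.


Days: 23
Extra hours: 14
Hours per day: 24
Days to hours: 23 x 24 = 552
Total: 552 + 14 = 566

566


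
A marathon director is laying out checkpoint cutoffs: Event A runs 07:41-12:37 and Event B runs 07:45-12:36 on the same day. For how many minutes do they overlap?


Interval A: [461, 757] minutes from midnight
Interval B: [465, 756] minutes from midnight
Overlap start = max(461, 465) = 465
Overlap end = min(757, 756) = 756
Overlap = 756 - 465 = 291 minutes

291


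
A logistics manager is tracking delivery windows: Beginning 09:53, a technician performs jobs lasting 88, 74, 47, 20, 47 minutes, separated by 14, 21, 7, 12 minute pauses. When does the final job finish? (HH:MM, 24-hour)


Start: 09:53 = 593 min from midnight
  after task 1 (88 min): 11:21
  after break (14 min): 11:35
  after task 2 (74 min): 12:49
  after break (21 min): 13:10
  after task 3 (47 min): 13:57
  after break (7 min): 14:04
  after task 4 (20 min): 14:24
  after break (12 min): 14:36
  after task 5 (47 min): 15:23
Total elapsed: 330 minutes
End time: 15:23

15:23


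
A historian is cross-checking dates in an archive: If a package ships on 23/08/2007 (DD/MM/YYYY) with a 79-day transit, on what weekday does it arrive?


Start: 2007-08-23 (Thursday)
Step 1 - find target date: add 79 days
  2007-08-23 + 79 days = 2007-11-10
Step 2 - day of week:
  79 mod 7 = 2
  Thursday + 2 days -> Saturday
Result: Saturday (2007-11-10)

Saturday


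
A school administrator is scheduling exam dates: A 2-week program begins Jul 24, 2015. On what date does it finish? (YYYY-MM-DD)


Start: 2015-07-24
Weeks to add: 2
Convert to days: 2 x 7 = 14 days
Add 14 days to 2015-07-24
Result: 2015-08-07

2015-08-07


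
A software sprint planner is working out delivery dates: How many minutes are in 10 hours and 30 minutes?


Hours: 10
Extra minutes: 30
Minutes per hour: 60
Hours to minutes: 10 x 60 = 600
Total: 600 + 30 = 630

630


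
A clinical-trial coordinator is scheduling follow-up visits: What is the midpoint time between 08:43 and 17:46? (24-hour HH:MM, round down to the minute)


Start time: 08:43 = 523 minutes from midnight
End time: 17:46 = 1066 minutes from midnight
Sum: 523 + 1066 = 1589
Midpoint: 1589 / 2 = 794 minutes
Convert: 794 / 60 = 13 hours, 14 minutes
Result: 13:14

13:14


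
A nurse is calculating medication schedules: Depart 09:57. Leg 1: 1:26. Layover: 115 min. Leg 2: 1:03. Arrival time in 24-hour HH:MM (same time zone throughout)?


Depart: 09:57
Leg 1: +86 min -> 11:23
Layover: +115 min -> 13:18
Leg 2: +63 min -> 14:21
Total travel: 264 minutes = 4h 24m
Arrival: 14:21

14:21


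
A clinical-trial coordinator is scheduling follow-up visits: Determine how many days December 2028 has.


Month: December
Year: 2028
December is a 31-day month
Total: 31 days

31


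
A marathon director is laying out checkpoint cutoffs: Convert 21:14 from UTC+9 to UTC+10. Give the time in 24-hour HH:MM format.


Local time: 21:14 at UTC+9 (offset 9h)
Target zone: UTC+10 (offset 10h)
Difference: 10 - (9) = 1 hours
Calculation: 21 + (1) = 22
Result: 22:14

22:14


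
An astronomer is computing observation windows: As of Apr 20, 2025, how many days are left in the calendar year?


Start: April 20, 2025
End: December 31, 2025
Days left in April: 10
May: 31
June: 30
July: 31
August: 31
... plus remaining months
Sum of remaining months: 245
Total: 10 + 245 = 255

255


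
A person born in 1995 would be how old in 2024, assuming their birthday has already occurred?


Birth year: 1995
Current year: 2024
Age = current year - birth year
Age = 2024 - 1995 = 29

29


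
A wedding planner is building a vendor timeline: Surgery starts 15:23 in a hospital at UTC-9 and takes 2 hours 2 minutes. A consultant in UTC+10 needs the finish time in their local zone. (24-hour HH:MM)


Start: 15:23 in UTC-9
Step 1 - add duration:
  minutes: 23 + 2 = 25
  hours: 15 + 2 + 0 = 17
  end in UTC-9: 17:25
Step 2 - convert UTC-9 -> UTC+10:
  offset difference: 10 - (-9) = 19 hours
  17 + (19) = 36 -> mod 24 = 12
Result: 12:25 in UTC+10

12:25


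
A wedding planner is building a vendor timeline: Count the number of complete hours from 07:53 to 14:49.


Start: 07:53
End: 14:49
Hour difference: 14 - 7 = 7 hours
Minute difference: 49 - 53 = -4 minutes
Total minutes: 416
Complete hours: 416 / 60 = 6 (remainder 56)

6


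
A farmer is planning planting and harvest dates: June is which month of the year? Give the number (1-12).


Calendar month order:
5. May
6. June <--
7. July
June is month number 6

6


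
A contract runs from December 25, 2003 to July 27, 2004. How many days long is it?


Start date: 2003-12-25
End date: 2004-07-27
Dec 2003: +7 days
Jan 2004: +31 days
Feb 2004: +29 days
... (5 more months)
Total: 215 days

215


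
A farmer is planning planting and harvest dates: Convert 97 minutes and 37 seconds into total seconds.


Minutes: 97
Seconds: 37
Convert minutes to seconds: 97 x 60 = 5820
Add remaining seconds: 5820 + 37 = 5857

5857


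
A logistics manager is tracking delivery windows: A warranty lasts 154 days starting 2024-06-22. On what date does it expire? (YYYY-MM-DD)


Start: 2024-06-22
Adding 154 days
Days remaining in June: 8
After June: 146 days still to add
July 2024: 31 days, 115 remaining
August 2024: 31 days, 84 remaining
September 2024: 30 days, 54 remaining
October 2024: 31 days, 23 remaining
Result: 2024-11-23

2024-11-23


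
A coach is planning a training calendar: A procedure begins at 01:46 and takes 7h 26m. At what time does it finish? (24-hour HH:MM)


Start time: 01:46
Adding: 7 hours 26 minutes
Minutes: 46 + 26 = 72
Minute overflow: 72 >= 60, so carry 1 hour, minutes = 12
Hours: 1 + 7 + 1 = 9
Result: 09:12

09:12


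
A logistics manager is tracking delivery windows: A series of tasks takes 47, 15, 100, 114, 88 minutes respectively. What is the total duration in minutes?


Durations: 47, 15, 100, 114, 88
Running sum: 47
+ 15 = 62
+ 100 = 162
+ 114 = 276
+ 88 = 364
Total duration: 364 minutes
That is 6 hours and 4 minutes

364


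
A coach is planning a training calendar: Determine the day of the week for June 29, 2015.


Date: 2015-06-29
January 1, 2015 is a Thursday
Day of year: 180
Offset from Jan 1: 179 days
179 mod 7 = 4
Result: Monday

Monday


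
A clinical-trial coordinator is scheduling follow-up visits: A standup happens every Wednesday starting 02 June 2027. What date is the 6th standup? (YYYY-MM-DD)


First occurrence: 2027-06-02 (occurrence 1)
Each occurrence is 7 days after the previous.
Occurrence 6 is 5 weeks after the first.
5 weeks = 35 days
2027-06-02 + 35 days = 2027-07-07

2027-07-07


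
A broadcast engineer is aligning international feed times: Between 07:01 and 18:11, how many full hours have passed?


Start: 07:01
End: 18:11
Hour difference: 18 - 7 = 11 hours
Minute difference: 11 - 1 = 10 minutes
Total minutes: 670
Complete hours: 670 / 60 = 11 (remainder 10)

11


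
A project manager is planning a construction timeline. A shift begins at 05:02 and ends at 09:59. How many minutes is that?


Start time: 05:02 = 302 minutes from midnight
End time: 09:59 = 599 minutes from midnight
Difference: 599 - 302 = 297 minutes
That is 4 hours and 57 minutes

297


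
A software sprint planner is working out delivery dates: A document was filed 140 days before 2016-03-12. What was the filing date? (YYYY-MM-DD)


Start: 2016-03-12
Subtracting 140 days
Days already passed in March: 12
After going back through March: 128 more days to subtract
February 2016: 29 days, 99 remaining
January 2016: 31 days, 68 remaining
December 2015: 31 days, 37 remaining
November 2015: 30 days, 7 remaining
Result: 2015-10-24

2015-10-24


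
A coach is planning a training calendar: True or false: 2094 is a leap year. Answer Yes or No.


Year: 2094
Divisible by 4? 2094 / 4 = 523.5 -> No
Not divisible by 4, so NOT a leap year

No


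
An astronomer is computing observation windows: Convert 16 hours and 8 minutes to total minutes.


Hours: 16
Minutes: 8
Convert hours to minutes: 16 x 60 = 960
Add remaining minutes: 960 + 8 = 968

968


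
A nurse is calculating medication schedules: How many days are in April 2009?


Month: April
Year: 2009
April is a 30-day month
Total: 30 days

30


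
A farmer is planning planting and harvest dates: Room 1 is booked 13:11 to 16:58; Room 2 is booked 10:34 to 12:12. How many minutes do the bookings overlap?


Interval A: [791, 1018] minutes from midnight
Interval B: [634, 732] minutes from midnight
Overlap start = max(791, 634) = 791
Overlap end = min(1018, 732) = 732
End <= start, so the intervals do not overlap: 0 minutes

0


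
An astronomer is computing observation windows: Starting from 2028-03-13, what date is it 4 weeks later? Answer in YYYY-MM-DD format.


Start: 2028-03-13
Weeks to add: 4
Convert to days: 4 x 7 = 28 days
Add 28 days to 2028-03-13
Result: 2028-04-10

2028-04-10


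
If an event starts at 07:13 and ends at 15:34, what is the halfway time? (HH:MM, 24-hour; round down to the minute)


Start time: 07:13 = 433 minutes from midnight
End time: 15:34 = 934 minutes from midnight
Sum: 433 + 934 = 1367
Midpoint: 1367 / 2 = 683 minutes
Convert: 683 / 60 = 11 hours, 23 minutes
Result: 11:23

11:23


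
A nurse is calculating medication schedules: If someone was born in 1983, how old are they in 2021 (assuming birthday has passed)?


Birth year: 1983
Current year: 2021
Age = current year - birth year
Age = 2021 - 1983 = 38

38


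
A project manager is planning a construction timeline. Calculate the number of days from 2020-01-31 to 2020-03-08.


Start date: 2020-01-31
End date: 2020-03-08
Jan 2020: +1 days
Feb 2020: +29 days
Mar 2020: +7 days
Total: 37 days

37


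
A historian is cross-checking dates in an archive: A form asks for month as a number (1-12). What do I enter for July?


Calendar month order:
6. June
7. July <--
8. August
July is month number 7

7


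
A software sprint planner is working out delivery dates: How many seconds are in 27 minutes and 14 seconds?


Minutes: 27
Extra seconds: 14
Seconds per minute: 60
Minutes to seconds: 27 x 60 = 1620
Total: 1620 + 14 = 1634

1634


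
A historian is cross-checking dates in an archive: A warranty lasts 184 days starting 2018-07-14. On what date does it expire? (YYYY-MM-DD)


Start: 2018-07-14
Adding 184 days
Days remaining in July: 17
After July: 167 days still to add
August 2018: 31 days, 136 remaining
September 2018: 30 days, 106 remaining
October 2018: 31 days, 75 remaining
November 2018: 30 days, 45 remaining
Result: 2019-01-14

2019-01-14


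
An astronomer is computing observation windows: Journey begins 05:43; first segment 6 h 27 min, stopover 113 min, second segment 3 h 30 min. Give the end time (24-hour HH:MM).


Depart: 05:43
Leg 1: +387 min -> 12:10
Layover: +113 min -> 14:03
Leg 2: +210 min -> 17:33
Total travel: 710 minutes = 11h 50m
Arrival: 17:33

17:33


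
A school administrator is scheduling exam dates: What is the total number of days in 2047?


Year: 2047
Check leap year rules:
Divisible by 4? No
2047 is not a leap year
Days: 365

365


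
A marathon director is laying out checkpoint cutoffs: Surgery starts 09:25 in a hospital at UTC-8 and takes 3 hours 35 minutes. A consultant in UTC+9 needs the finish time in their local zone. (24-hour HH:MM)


Start: 09:25 in UTC-8
Step 1 - add duration:
  minutes: 25 + 35 = 60 (carry 1h)
  hours: 9 + 3 + 1 = 13
  end in UTC-8: 13:00
Step 2 - convert UTC-8 -> UTC+9:
  offset difference: 9 - (-8) = 17 hours
  13 + (17) = 30 -> mod 24 = 6
Result: 06:00 in UTC+9

06:00


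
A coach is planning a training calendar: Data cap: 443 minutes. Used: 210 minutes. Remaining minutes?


Total budget: 443 minutes
Time used: 210 minutes
Remaining: 443 - 210 = 233 minutes
Percent used: 47.4%
Percent remaining: 52.6%

233


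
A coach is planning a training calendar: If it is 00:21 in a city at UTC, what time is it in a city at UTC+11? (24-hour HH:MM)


Local time: 00:21 at UTC (offset 0h)
Target zone: UTC+11 (offset 11h)
Difference: 11 - (0) = 11 hours
Calculation: 0 + (11) = 11
Result: 11:21

11:21


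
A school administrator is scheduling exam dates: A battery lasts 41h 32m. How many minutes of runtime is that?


Hours: 41
Extra minutes: 32
Minutes per hour: 60
Hours to minutes: 41 x 60 = 2460
Total: 2460 + 32 = 2492

2492


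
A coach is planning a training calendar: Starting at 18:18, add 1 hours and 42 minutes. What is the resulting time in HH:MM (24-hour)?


Start time: 18:18
Adding: 1 hours 42 minutes
Minutes: 18 + 42 = 60
Minute overflow: 60 >= 60, so carry 1 hour, minutes = 0
Hours: 18 + 1 + 1 = 20
Result: 20:00

20:00


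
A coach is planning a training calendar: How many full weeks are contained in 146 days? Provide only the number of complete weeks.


Total days: 146
Days per week: 7
Division: 146 / 7 = 20 remainder 6
Complete weeks: 20
Remaining days: 6

20


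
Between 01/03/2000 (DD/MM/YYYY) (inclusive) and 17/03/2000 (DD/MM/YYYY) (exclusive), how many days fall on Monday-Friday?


Start: 2000-03-01 (Wednesday)
End (exclusive): 2000-03-17 (Friday)
Total calendar days: 16
Full weeks: 16 // 7 = 2 -> 10 weekdays
Remaining 2 days starting on Wednesday:
  Wed(w), Thu(w) -> 2 weekdays
Total business days: 10 + 2 = 12

12


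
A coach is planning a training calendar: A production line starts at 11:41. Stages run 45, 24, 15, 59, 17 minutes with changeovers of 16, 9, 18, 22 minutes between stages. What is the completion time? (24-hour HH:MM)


Start: 11:41 = 701 min from midnight
  after task 1 (45 min): 12:26
  after break (16 min): 12:42
  after task 2 (24 min): 13:06
  after break (9 min): 13:15
  after task 3 (15 min): 13:30
  after break (18 min): 13:48
  after task 4 (59 min): 14:47
  after break (22 min): 15:09
  after task 5 (17 min): 15:26
Total elapsed: 225 minutes
End time: 15:26

15:26


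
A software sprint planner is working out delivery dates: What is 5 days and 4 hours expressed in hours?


Days: 5
Extra hours: 4
Hours per day: 24
Days to hours: 5 x 24 = 120
Total: 120 + 4 = 124

124


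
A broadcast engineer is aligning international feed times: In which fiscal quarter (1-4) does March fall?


Month: March (month 3)
Q1: January-March (months 1-3)
Q2: April-June (months 4-6)
Q3: July-September (months 7-9)
Q4: October-December (months 10-12)
Month 3 falls in Q1

1


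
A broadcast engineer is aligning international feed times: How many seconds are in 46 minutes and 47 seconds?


Minutes: 46
Seconds: 47
Convert minutes to seconds: 46 x 60 = 2760
Add remaining seconds: 2760 + 47 = 2807

2807


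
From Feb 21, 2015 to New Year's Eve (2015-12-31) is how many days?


Start: February 21, 2015
End: December 31, 2015
Days left in February: 7
March: 31
April: 30
May: 31
June: 30
... plus remaining months
Sum of remaining months: 306
Total: 7 + 306 = 313

313


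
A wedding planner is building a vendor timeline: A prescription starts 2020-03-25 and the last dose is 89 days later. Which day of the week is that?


Start: 2020-03-25 (Wednesday)
Step 1 - find target date: add 89 days
  2020-03-25 + 89 days = 2020-06-22
Step 2 - day of week:
  89 mod 7 = 5
  Wednesday + 5 days -> Monday
Result: Monday (2020-06-22)

Monday


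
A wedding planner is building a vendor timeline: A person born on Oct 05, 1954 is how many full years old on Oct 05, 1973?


Birth: 1954-10-05
Reference: 1973-10-05
Year difference: 1973 - 1954 = 19
Has birthday (10-05) occurred by 10-05? Yes
Age in full years: 19

19


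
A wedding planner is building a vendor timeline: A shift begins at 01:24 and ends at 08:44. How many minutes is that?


Start time: 01:24 = 84 minutes from midnight
End time: 08:44 = 524 minutes from midnight
Difference: 524 - 84 = 440 minutes
That is 7 hours and 20 minutes

440


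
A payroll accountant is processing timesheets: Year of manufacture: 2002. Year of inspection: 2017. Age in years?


Birth year: 2002
Current year: 2017
Age = current year - birth year
Age = 2017 - 2002 = 15

15


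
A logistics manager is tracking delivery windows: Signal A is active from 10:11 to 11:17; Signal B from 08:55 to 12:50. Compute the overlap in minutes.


Interval A: [611, 677] minutes from midnight
Interval B: [535, 770] minutes from midnight
Overlap start = max(611, 535) = 611
Overlap end = min(677, 770) = 677
Overlap = 677 - 611 = 66 minutes

66


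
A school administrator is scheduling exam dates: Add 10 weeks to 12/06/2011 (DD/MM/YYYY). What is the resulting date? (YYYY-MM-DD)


Start: 2011-06-12
Weeks to add: 10
Convert to days: 10 x 7 = 70 days
Add 70 days to 2011-06-12
Result: 2011-08-21

2011-08-21


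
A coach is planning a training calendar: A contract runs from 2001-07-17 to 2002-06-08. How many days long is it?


Start date: 2001-07-17
End date: 2002-06-08
Jul 2001: +15 days
Aug 2001: +31 days
Sep 2001: +30 days
... (9 more months)
Total: 326 days

326


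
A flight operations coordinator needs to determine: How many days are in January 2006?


Month: January
Year: 2006
January is a 31-day month
Total: 31 days

31


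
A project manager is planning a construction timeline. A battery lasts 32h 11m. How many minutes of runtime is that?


Hours: 32
Extra minutes: 11
Minutes per hour: 60
Hours to minutes: 32 x 60 = 1920
Total: 1920 + 11 = 1931

1931


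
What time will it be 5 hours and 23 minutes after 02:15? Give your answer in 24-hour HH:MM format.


Start time: 02:15
Adding: 5 hours 23 minutes
Minutes: 15 + 23 = 38
Hours: 2 + 5 + 0 = 7
Result: 07:38

07:38


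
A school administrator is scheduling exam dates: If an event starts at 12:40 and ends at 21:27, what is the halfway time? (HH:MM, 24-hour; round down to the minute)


Start time: 12:40 = 760 minutes from midnight
End time: 21:27 = 1287 minutes from midnight
Sum: 760 + 1287 = 2047
Midpoint: 2047 / 2 = 1023 minutes
Convert: 1023 / 60 = 17 hours, 3 minutes
Result: 17:03

17:03


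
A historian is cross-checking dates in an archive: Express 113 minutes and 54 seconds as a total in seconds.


Minutes: 113
Seconds: 54
Convert minutes to seconds: 113 x 60 = 6780
Add remaining seconds: 6780 + 54 = 6834

6834


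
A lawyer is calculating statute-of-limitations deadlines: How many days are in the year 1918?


Year: 1918
Check leap year rules:
Divisible by 4? No
1918 is not a leap year
Days: 365

365


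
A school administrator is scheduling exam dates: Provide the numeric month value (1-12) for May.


Calendar month order:
4. April
5. May <--
6. June
May is month number 5

5
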